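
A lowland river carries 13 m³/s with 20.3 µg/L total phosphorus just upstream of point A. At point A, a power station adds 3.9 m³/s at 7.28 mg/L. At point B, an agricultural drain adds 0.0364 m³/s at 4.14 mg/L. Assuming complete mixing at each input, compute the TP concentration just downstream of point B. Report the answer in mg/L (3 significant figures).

20.3 µg/L = 0.0203 mg/L.
After input A: C = (13·0.0203 + 3.9·7.28) / 16.9 = 1.696 mg/L.
After input B: C = (16.9·1.696 + 0.0364·4.14) / 16.94 = 1.701 mg/L.

1.70 mg/L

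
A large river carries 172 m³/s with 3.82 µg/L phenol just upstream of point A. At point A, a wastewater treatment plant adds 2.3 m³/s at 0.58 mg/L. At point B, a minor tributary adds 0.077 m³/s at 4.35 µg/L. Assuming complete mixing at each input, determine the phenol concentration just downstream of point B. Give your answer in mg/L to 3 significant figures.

3.82 µg/L = 0.00382 mg/L.
After input A: C = (172·0.00382 + 2.3·0.58) / 174.3 = 0.01142 mg/L.
4.35 µg/L = 0.00435 mg/L.
After input B: C = (174.3·0.01142 + 0.077·0.00435) / 174.4 = 0.01142 mg/L.

0.0114 mg/L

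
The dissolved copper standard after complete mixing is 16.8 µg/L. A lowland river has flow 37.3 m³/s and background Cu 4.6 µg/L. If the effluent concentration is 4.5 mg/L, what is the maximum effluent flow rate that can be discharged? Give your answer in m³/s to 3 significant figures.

0.102 m³/s

4.6 µg/L = 0.0046 mg/L.
16.8 µg/L = 0.0168 mg/L.
Mass balance at complete mixing: C_std·(Q_w + Q_r) = Q_w·C_e + Q_r·C_b.
Rearranging, Q_w = Q_r·(C_std − C_b)/(C_e − C_std) = 37.3·(0.0168 − 0.0046) / (4.5 − 0.0168) = 0.1015 m³/s.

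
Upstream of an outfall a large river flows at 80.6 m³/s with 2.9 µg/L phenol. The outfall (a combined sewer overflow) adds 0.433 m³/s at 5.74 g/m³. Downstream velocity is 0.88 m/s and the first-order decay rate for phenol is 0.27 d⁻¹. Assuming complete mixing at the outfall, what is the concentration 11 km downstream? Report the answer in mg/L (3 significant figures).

2.9 µg/L = 0.0029 mg/L.
After complete mixing, C₀ = (0.433·5.74 + 80.6·0.0029) / 81.03 = 0.03356 mg/L.
Travel time t = 1.1e+04 m / 0.88 m/s = 1.25e+04 s = 0.1447 d.
C = 0.03356·exp(−0.27·0.1447) = 0.03356·0.9617 = 0.03227 mg/L.

0.0323 mg/L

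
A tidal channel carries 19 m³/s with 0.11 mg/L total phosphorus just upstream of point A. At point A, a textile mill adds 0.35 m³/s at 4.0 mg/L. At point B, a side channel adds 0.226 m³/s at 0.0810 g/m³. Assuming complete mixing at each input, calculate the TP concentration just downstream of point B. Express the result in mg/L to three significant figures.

After input A: C = (19·0.11 + 0.35·4) / 19.35 = 0.1804 mg/L.
After input B: C = (19.35·0.1804 + 0.226·0.081) / 19.58 = 0.1792 mg/L.

0.179 mg/L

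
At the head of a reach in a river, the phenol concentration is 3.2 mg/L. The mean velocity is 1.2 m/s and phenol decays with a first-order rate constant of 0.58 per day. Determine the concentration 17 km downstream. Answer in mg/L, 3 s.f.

2.91 mg/L

Travel time t = 17 km / 1.2 m/s = 1.7e+04/1.2 = 1.417e+04 s = 0.164 d.
First-order decay: C = 3.2·exp(−0.58·0.164) = 3.2·0.9093 = 2.91 mg/L.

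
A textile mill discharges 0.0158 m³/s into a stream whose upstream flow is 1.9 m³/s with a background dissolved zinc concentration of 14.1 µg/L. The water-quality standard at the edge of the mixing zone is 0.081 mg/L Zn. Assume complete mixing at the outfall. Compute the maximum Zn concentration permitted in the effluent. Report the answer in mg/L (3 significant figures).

14.1 µg/L = 0.0141 mg/L.
Mass balance: 0.081·1.916 = 0.0158·Cₑ + 1.9·0.0141.
Cₑ = (0.1552 − 0.02679) / 0.0158 = 8.126 mg/L.

8.13 mg/L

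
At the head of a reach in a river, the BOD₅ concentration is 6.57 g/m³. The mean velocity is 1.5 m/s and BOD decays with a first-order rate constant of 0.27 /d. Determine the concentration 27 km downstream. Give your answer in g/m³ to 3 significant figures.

6.21 g/m³

Travel time t = 27 km / 1.5 m/s = 2.7e+04/1.5 = 1.8e+04 s = 0.2083 d.
First-order decay: C = 6.57·exp(−0.27·0.2083) = 6.57·0.9453 = 6.211 g/m³.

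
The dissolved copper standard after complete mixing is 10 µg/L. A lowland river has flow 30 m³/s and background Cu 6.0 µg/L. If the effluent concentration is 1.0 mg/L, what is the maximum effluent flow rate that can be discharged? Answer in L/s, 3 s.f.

121 L/s

6.0 µg/L = 0.006 mg/L.
10 µg/L = 0.01 mg/L.
Mass balance at complete mixing: C_std·(Q_w + Q_r) = Q_w·C_e + Q_r·C_b.
Rearranging, Q_w = Q_r·(C_std − C_b)/(C_e − C_std) = 30·(0.01 − 0.006) / (1 − 0.01) = 0.1212 m³/s.
= 121.2 L/s.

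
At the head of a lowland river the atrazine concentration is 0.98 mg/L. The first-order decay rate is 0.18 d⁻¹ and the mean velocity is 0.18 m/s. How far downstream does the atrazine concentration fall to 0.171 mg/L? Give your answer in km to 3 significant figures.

From C = C₀·e^(−kt), t = ln(C₀/C)/k = ln(0.98/0.171)/0.18 = 1.746/0.18 = 9.699 d.
Distance = v·t = 0.18 m/s × 8.38e+05 s = 1.508e+05 m = 150.8 km.

151 km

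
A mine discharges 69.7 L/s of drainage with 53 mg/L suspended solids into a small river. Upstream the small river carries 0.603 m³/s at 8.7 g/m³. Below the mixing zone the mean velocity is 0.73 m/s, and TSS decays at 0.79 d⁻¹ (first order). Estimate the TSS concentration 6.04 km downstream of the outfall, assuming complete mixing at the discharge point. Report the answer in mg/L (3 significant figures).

69.7 L/s = 0.0697 m³/s.
After complete mixing, C₀ = (0.0697·53 + 0.603·8.7) / 0.6727 = 13.29 mg/L.
Travel time t = 6040 m / 0.73 m/s = 8274 s = 0.09576 d.
C = 13.29·exp(−0.79·0.09576) = 13.29·0.9271 = 12.32 mg/L.

12.3 mg/L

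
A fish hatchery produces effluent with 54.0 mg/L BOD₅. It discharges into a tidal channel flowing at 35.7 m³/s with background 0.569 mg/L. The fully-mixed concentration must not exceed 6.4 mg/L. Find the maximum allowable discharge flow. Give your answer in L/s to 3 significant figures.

Mass balance at complete mixing: C_std·(Q_w + Q_r) = Q_w·C_e + Q_r·C_b.
Rearranging, Q_w = Q_r·(C_std − C_b)/(C_e − C_std) = 35.7·(6.4 − 0.569) / (54 − 6.4) = 4.373 m³/s.
= 4373 L/s.

4370 L/s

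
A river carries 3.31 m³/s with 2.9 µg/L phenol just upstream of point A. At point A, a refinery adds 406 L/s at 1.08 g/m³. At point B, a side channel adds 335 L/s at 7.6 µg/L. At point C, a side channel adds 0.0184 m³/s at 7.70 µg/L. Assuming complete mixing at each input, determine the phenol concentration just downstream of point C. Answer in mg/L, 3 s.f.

0.111 mg/L

2.9 µg/L = 0.0029 mg/L.
406 L/s = 0.406 m³/s.
After input A: C = (3.31·0.0029 + 0.406·1.08) / 3.716 = 0.1206 mg/L.
335 L/s = 0.335 m³/s.
7.6 µg/L = 0.0076 mg/L.
After input B: C = (3.716·0.1206 + 0.335·0.0076) / 4.051 = 0.1112 mg/L.
7.70 µg/L = 0.0077 mg/L.
After input C: C = (4.051·0.1112 + 0.0184·0.0077) / 4.069 = 0.1108 mg/L.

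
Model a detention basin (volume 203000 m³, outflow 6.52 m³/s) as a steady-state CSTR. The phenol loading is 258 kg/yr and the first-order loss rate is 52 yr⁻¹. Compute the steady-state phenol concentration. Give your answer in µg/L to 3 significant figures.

Outflow Q = 6.52 m³/s × 3.156e+07 s/yr = 2.058e+08 m³/yr.
Steady-state CSTR mass balance: W = Q·C + k·V·C, so C = W/(Q + kV).
Q + kV = 2.058e+08 + 52·203000 = 2.163e+08 m³/yr.
C = 258/2.163e+08 = 1.193e-06 kg/m³ = 0.001193 mg/L = 1.193 µg/L.

1.19 µg/L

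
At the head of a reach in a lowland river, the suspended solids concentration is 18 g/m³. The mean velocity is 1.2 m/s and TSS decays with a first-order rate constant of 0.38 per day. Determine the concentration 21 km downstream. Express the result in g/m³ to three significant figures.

Travel time t = 21 km / 1.2 m/s = 2.1e+04/1.2 = 1.75e+04 s = 0.2025 d.
First-order decay: C = 18·exp(−0.38·0.2025) = 18·0.9259 = 16.67 g/m³.

16.7 g/m³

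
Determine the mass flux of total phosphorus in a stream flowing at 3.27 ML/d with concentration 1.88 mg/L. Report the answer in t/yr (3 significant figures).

2.25 t/yr

3.27 ML/d = 0.03785 m³/s.
Mass flux = Q·C = 0.03785 m³/s × 1.88 g/m³ = 0.07115 g/s.
= 0.07115 g/s × 31.56 = 2.245 t/yr.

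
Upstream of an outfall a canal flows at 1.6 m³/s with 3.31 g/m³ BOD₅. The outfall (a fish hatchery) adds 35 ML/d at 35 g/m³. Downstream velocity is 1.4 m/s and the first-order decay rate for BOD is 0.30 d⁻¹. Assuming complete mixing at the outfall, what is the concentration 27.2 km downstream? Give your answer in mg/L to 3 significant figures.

9.08 mg/L

35 ML/d = 0.4051 m³/s.
After complete mixing, C₀ = (0.4051·35 + 1.6·3.31) / 2.005 = 9.712 mg/L.
Travel time t = 2.72e+04 m / 1.4 m/s = 1.943e+04 s = 0.2249 d.
C = 9.712·exp(−0.30·0.2249) = 9.712·0.9348 = 9.079 mg/L.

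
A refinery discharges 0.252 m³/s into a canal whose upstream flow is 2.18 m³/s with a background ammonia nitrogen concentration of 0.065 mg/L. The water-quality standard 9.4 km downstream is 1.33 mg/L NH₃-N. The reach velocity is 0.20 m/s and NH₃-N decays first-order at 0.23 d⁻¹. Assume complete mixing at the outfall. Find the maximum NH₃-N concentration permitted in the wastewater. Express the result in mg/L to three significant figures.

14.0 mg/L

Travel time to the compliance point: t = 9400/0.20 = 4.7e+04 s = 0.544 d; decay factor exp(−0.23·0.544) = 0.8824.
So the concentration just after mixing may be at most 1.33/0.8824 = 1.507 mg/L.
Mass balance: 1.507·2.432 = 0.252·Cₑ + 2.18·0.065.
Cₑ = (3.666 − 0.1417) / 0.252 = 13.98 mg/L.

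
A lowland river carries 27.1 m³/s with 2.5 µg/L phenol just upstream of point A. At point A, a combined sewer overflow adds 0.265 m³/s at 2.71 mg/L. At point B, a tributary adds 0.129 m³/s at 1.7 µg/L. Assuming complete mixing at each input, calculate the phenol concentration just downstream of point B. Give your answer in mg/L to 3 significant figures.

0.0286 mg/L

2.5 µg/L = 0.0025 mg/L.
After input A: C = (27.1·0.0025 + 0.265·2.71) / 27.37 = 0.02872 mg/L.
1.7 µg/L = 0.0017 mg/L.
After input B: C = (27.37·0.02872 + 0.129·0.0017) / 27.49 = 0.02859 mg/L.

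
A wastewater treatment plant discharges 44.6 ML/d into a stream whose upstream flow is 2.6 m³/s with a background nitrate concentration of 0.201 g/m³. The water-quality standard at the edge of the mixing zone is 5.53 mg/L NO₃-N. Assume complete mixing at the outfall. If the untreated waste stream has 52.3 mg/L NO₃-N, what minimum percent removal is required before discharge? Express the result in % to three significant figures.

38.1 %

44.6 ML/d = 0.5162 m³/s.
Mass balance: 5.53·3.116 = 0.5162·Cₑ + 2.6·0.201.
Cₑ = (17.23 − 0.5226) / 0.5162 = 32.37 mg/L.
Required removal = 1 − 32.37/52.3 = 38.11 %.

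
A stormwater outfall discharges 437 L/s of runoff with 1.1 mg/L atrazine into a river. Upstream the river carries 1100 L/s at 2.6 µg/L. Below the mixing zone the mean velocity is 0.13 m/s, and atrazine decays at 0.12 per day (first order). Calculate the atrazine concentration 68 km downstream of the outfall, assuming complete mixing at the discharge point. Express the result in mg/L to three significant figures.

437 L/s = 0.437 m³/s.
1100 L/s = 1.1 m³/s.
2.6 µg/L = 0.0026 mg/L.
After complete mixing, C₀ = (0.437·1.1 + 1.1·0.0026) / 1.537 = 0.3146 mg/L.
Travel time t = 6.8e+04 m / 0.13 m/s = 5.231e+05 s = 6.054 d.
C = 0.3146·exp(−0.12·6.054) = 0.3146·0.4836 = 0.1521 mg/L.

0.152 mg/L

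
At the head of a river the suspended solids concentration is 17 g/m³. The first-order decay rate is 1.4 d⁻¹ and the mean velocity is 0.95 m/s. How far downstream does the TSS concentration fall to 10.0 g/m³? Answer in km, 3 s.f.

31.1 km

From C = C₀·e^(−kt), t = ln(C₀/C)/k = ln(17/10.0)/1.4 = 0.5306/1.4 = 0.379 d.
Distance = v·t = 0.95 m/s × 3.275e+04 s = 3.111e+04 m = 31.11 km.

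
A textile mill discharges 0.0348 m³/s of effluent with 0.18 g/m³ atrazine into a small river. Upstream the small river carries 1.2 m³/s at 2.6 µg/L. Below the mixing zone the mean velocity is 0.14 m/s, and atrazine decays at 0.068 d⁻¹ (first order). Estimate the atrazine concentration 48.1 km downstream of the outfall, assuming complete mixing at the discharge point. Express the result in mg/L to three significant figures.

2.6 µg/L = 0.0026 mg/L.
After complete mixing, C₀ = (0.0348·0.18 + 1.2·0.0026) / 1.235 = 0.0076 mg/L.
Travel time t = 4.81e+04 m / 0.14 m/s = 3.436e+05 s = 3.977 d.
C = 0.0076·exp(−0.068·3.977) = 0.0076·0.7631 = 0.005799 mg/L.

0.00580 mg/L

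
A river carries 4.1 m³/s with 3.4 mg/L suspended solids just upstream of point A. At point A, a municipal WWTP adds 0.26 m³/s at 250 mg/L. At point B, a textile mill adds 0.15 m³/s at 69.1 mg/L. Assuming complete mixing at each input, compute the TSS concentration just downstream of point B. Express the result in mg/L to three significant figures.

After input A: C = (4.1·3.4 + 0.26·250) / 4.36 = 18.11 mg/L.
After input B: C = (4.36·18.11 + 0.15·69.1) / 4.51 = 19.8 mg/L.

19.8 mg/L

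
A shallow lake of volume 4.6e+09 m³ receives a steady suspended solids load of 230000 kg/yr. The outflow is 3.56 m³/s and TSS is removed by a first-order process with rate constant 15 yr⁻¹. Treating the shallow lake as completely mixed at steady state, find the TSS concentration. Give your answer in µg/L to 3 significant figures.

Outflow Q = 3.56 m³/s × 3.156e+07 s/yr = 1.123e+08 m³/yr.
Steady-state CSTR mass balance: W = Q·C + k·V·C, so C = W/(Q + kV).
Q + kV = 1.123e+08 + 15·4.6e+09 = 6.911e+10 m³/yr.
C = 230000/6.911e+10 = 3.328e-06 kg/m³ = 0.003328 mg/L = 3.328 µg/L.

3.33 µg/L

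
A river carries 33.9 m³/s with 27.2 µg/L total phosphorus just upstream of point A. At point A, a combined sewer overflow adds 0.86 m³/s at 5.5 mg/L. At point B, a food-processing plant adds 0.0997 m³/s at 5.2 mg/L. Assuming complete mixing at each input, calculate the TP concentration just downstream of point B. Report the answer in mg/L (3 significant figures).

27.2 µg/L = 0.0272 mg/L.
After input A: C = (33.9·0.0272 + 0.86·5.5) / 34.76 = 0.1626 mg/L.
After input B: C = (34.76·0.1626 + 0.0997·5.2) / 34.86 = 0.177 mg/L.

0.177 mg/L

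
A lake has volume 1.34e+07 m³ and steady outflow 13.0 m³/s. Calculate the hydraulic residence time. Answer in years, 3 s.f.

Q = 13.0 m³/s × 3.156e+07 s/yr = 4.102e+08 m³/yr.
Hydraulic residence time τ = V/Q = 1.34e+07/4.102e+08 = 0.03266 yr.

0.0327 yr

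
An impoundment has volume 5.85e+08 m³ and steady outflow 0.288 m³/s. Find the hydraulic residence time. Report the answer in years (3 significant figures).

Q = 0.288 m³/s × 3.156e+07 s/yr = 9.089e+06 m³/yr.
Hydraulic residence time τ = V/Q = 5.85e+08/9.089e+06 = 64.37 yr.

64.4 yr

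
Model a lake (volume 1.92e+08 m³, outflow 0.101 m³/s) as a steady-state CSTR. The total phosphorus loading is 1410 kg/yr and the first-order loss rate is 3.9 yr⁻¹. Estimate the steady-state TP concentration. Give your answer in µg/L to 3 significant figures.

1.88 µg/L

Outflow Q = 0.101 m³/s × 3.156e+07 s/yr = 3.187e+06 m³/yr.
Steady-state CSTR mass balance: W = Q·C + k·V·C, so C = W/(Q + kV).
Q + kV = 3.187e+06 + 3.9·1.92e+08 = 7.52e+08 m³/yr.
C = 1410/7.52e+08 = 1.875e-06 kg/m³ = 0.001875 mg/L = 1.875 µg/L.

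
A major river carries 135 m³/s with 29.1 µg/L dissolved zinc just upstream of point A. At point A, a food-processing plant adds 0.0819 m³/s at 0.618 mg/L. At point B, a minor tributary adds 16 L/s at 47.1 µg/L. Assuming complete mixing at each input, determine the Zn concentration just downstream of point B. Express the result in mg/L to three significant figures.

29.1 µg/L = 0.0291 mg/L.
After input A: C = (135·0.0291 + 0.0819·0.618) / 135.1 = 0.02946 mg/L.
16 L/s = 0.016 m³/s.
47.1 µg/L = 0.0471 mg/L.
After input B: C = (135.1·0.02946 + 0.016·0.0471) / 135.1 = 0.02946 mg/L.

0.0295 mg/L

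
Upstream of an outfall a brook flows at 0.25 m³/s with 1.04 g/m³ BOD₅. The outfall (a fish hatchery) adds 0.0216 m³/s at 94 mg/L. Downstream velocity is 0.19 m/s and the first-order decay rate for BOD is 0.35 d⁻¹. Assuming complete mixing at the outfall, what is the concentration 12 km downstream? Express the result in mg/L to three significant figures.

After complete mixing, C₀ = (0.0216·94 + 0.25·1.04) / 0.2716 = 8.433 mg/L.
Travel time t = 1.2e+04 m / 0.19 m/s = 6.316e+04 s = 0.731 d.
C = 8.433·exp(−0.35·0.731) = 8.433·0.7743 = 6.529 mg/L.

6.53 mg/L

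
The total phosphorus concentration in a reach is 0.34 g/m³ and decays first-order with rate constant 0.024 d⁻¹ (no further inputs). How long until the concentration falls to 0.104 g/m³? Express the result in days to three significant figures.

t = ln(C₀/C)/k = ln(0.34/0.104)/0.024 = 1.185/0.024 = 49.36 d.

49.4 d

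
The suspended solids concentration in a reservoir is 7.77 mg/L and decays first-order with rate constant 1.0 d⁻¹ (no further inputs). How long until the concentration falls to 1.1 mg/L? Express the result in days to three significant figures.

1.95 d

t = ln(C₀/C)/k = ln(7.77/1.1)/1.0 = 1.955/1.0 = 1.955 d.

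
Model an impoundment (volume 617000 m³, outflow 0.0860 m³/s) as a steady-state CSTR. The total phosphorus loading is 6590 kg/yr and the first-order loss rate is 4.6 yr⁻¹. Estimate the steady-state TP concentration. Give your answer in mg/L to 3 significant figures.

Outflow Q = 0.0860 m³/s × 3.156e+07 s/yr = 2.714e+06 m³/yr.
Steady-state CSTR mass balance: W = Q·C + k·V·C, so C = W/(Q + kV).
Q + kV = 2.714e+06 + 4.6·617000 = 5.552e+06 m³/yr.
C = 6590/5.552e+06 = 0.001187 kg/m³ = 1.187 mg/L.

1.19 mg/L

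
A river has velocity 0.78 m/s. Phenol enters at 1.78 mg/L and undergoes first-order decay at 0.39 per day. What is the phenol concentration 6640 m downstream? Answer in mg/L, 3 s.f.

Travel time t = 6640 m / 0.78 m/s = 6640/0.78 = 8513 s = 0.09853 d.
First-order decay: C = 1.78·exp(−0.39·0.09853) = 1.78·0.9623 = 1.713 mg/L.

1.71 mg/L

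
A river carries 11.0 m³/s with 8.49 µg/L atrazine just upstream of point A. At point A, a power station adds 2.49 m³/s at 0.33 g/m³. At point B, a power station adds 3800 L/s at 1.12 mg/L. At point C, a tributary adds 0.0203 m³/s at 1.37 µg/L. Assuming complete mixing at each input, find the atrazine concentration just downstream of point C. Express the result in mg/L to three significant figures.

0.299 mg/L

8.49 µg/L = 0.00849 mg/L.
After input A: C = (11·0.00849 + 2.49·0.33) / 13.49 = 0.06783 mg/L.
3800 L/s = 3.8 m³/s.
After input B: C = (13.49·0.06783 + 3.8·1.12) / 17.29 = 0.2991 mg/L.
1.37 µg/L = 0.00137 mg/L.
After input C: C = (17.29·0.2991 + 0.0203·0.00137) / 17.31 = 0.2987 mg/L.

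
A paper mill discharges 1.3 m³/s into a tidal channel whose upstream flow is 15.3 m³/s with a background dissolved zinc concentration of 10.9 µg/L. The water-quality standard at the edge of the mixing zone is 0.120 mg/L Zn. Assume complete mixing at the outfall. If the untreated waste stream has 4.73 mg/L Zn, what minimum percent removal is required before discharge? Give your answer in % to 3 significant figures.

70.3 %

10.9 µg/L = 0.0109 mg/L.
Mass balance: 0.12·16.6 = 1.3·Cₑ + 15.3·0.0109.
Cₑ = (1.992 − 0.1668) / 1.3 = 1.404 mg/L.
Required removal = 1 − 1.404/4.73 = 70.32 %.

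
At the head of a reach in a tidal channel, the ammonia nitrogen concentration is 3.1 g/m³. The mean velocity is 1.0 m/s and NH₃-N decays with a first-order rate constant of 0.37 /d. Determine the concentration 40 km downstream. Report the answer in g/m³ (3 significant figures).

Travel time t = 40 km / 1.0 m/s = 4e+04/1.0 = 4e+04 s = 0.463 d.
First-order decay: C = 3.1·exp(−0.37·0.463) = 3.1·0.8426 = 2.612 g/m³.

2.61 g/m³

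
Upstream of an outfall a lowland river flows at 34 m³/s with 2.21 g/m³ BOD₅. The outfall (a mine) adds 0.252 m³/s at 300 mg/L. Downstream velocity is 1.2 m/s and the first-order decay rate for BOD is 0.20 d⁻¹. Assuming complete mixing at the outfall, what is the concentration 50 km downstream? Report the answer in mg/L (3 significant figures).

4.00 mg/L

After complete mixing, C₀ = (0.252·300 + 34·2.21) / 34.25 = 4.401 mg/L.
Travel time t = 5e+04 m / 1.2 m/s = 4.167e+04 s = 0.4823 d.
C = 4.401·exp(−0.20·0.4823) = 4.401·0.9081 = 3.996 mg/L.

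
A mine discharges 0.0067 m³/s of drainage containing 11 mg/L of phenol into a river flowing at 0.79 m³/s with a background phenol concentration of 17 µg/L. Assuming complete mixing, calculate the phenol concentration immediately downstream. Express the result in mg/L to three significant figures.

0.109 mg/L

17 µg/L = 0.017 mg/L.
Conservation of mass across the mixing zone: C = (0.0067·11 + 0.79·0.017) / (0.0067 + 0.79) = 0.08713/0.7967 = 0.1094 mg/L.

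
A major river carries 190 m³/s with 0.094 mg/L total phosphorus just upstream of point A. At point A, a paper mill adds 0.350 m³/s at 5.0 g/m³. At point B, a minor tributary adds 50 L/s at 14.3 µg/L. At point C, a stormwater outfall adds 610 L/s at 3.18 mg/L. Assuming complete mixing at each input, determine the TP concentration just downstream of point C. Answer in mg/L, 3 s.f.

After input A: C = (190·0.094 + 0.35·5) / 190.3 = 0.103 mg/L.
50 L/s = 0.05 m³/s.
14.3 µg/L = 0.0143 mg/L.
After input B: C = (190.3·0.103 + 0.05·0.0143) / 190.4 = 0.103 mg/L.
610 L/s = 0.61 m³/s.
After input C: C = (190.4·0.103 + 0.61·3.18) / 191 = 0.1128 mg/L.

0.113 mg/L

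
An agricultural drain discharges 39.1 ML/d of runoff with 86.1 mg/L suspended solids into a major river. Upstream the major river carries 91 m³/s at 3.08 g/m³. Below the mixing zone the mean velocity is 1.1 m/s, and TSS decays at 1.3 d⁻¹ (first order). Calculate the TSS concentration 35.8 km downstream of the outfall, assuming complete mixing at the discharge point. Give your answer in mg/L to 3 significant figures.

39.1 ML/d = 0.4525 m³/s.
After complete mixing, C₀ = (0.4525·86.1 + 91·3.08) / 91.45 = 3.491 mg/L.
Travel time t = 3.58e+04 m / 1.1 m/s = 3.255e+04 s = 0.3767 d.
C = 3.491·exp(−1.3·0.3767) = 3.491·0.6128 = 2.139 mg/L.

2.14 mg/L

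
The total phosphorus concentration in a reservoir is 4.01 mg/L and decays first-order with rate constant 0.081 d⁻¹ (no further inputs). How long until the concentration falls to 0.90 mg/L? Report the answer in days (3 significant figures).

t = ln(C₀/C)/k = ln(4.01/0.90)/0.081 = 1.494/0.081 = 18.45 d.

18.4 d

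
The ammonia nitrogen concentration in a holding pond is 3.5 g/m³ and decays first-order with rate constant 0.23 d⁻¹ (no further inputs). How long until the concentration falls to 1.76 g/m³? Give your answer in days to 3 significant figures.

2.99 d

t = ln(C₀/C)/k = ln(3.5/1.76)/0.23 = 0.6874/0.23 = 2.989 d.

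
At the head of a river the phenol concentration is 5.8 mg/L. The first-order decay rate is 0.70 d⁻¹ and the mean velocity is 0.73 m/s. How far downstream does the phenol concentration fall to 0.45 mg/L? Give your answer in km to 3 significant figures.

From C = C₀·e^(−kt), t = ln(C₀/C)/k = ln(5.8/0.45)/0.70 = 2.556/0.70 = 3.652 d.
Distance = v·t = 0.73 m/s × 3.155e+05 s = 2.303e+05 m = 230.3 km.

230 km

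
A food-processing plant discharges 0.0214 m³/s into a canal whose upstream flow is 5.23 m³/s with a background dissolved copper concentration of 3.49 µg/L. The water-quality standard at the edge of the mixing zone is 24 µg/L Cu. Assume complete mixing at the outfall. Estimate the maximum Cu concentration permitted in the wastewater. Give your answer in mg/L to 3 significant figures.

3.49 µg/L = 0.00349 mg/L.
24 µg/L = 0.024 mg/L.
Mass balance: 0.024·5.251 = 0.0214·Cₑ + 5.23·0.00349.
Cₑ = (0.126 − 0.01825) / 0.0214 = 5.036 mg/L.

5.04 mg/L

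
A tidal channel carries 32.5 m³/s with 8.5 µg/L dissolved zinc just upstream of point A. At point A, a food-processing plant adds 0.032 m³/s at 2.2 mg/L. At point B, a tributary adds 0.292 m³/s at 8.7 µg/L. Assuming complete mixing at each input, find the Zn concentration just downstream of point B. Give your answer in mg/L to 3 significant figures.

0.0106 mg/L

8.5 µg/L = 0.0085 mg/L.
After input A: C = (32.5·0.0085 + 0.032·2.2) / 32.53 = 0.01066 mg/L.
8.7 µg/L = 0.0087 mg/L.
After input B: C = (32.53·0.01066 + 0.292·0.0087) / 32.82 = 0.01064 mg/L.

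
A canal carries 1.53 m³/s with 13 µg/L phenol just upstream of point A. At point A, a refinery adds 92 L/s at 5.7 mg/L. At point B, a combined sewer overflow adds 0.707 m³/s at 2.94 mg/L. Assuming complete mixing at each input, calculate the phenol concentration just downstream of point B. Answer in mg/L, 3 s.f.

13 µg/L = 0.013 mg/L.
92 L/s = 0.092 m³/s.
After input A: C = (1.53·0.013 + 0.092·5.7) / 1.622 = 0.3356 mg/L.
After input B: C = (1.622·0.3356 + 0.707·2.94) / 2.329 = 1.126 mg/L.

1.13 mg/L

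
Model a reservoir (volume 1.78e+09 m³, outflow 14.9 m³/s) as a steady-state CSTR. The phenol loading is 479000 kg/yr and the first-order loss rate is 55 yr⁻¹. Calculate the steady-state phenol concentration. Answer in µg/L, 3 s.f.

Outflow Q = 14.9 m³/s × 3.156e+07 s/yr = 4.702e+08 m³/yr.
Steady-state CSTR mass balance: W = Q·C + k·V·C, so C = W/(Q + kV).
Q + kV = 4.702e+08 + 55·1.78e+09 = 9.837e+10 m³/yr.
C = 479000/9.837e+10 = 4.869e-06 kg/m³ = 0.004869 mg/L = 4.869 µg/L.

4.87 µg/L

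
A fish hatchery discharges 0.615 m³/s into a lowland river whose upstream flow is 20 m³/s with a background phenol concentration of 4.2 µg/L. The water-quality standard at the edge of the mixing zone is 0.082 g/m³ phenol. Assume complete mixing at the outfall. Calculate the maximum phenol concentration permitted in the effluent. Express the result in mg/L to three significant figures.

4.2 µg/L = 0.0042 mg/L.
Mass balance: 0.082·20.61 = 0.615·Cₑ + 20·0.0042.
Cₑ = (1.69 − 0.084) / 0.615 = 2.612 mg/L.

2.61 mg/L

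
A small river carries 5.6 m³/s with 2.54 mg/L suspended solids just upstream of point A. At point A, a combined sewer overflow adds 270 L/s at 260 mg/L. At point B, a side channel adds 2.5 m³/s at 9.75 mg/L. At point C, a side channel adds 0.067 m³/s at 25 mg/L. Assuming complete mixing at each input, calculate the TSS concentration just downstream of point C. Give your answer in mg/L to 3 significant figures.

13.1 mg/L

270 L/s = 0.27 m³/s.
After input A: C = (5.6·2.54 + 0.27·260) / 5.87 = 14.38 mg/L.
After input B: C = (5.87·14.38 + 2.5·9.75) / 8.37 = 13 mg/L.
After input C: C = (8.37·13 + 0.067·25) / 8.437 = 13.09 mg/L.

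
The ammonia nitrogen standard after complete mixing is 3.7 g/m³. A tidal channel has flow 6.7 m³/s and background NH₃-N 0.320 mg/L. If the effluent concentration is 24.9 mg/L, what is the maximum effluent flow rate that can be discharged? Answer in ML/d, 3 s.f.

92.3 ML/d

Mass balance at complete mixing: C_std·(Q_w + Q_r) = Q_w·C_e + Q_r·C_b.
Rearranging, Q_w = Q_r·(C_std − C_b)/(C_e − C_std) = 6.7·(3.7 − 0.32) / (24.9 − 3.7) = 1.068 m³/s.
= 92.29 ML/d.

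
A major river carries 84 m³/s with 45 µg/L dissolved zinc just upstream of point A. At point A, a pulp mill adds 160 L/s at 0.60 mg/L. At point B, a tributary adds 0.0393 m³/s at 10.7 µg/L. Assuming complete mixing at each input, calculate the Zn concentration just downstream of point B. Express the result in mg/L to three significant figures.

0.0460 mg/L

45 µg/L = 0.045 mg/L.
160 L/s = 0.16 m³/s.
After input A: C = (84·0.045 + 0.16·0.6) / 84.16 = 0.04606 mg/L.
10.7 µg/L = 0.0107 mg/L.
After input B: C = (84.16·0.04606 + 0.0393·0.0107) / 84.2 = 0.04604 mg/L.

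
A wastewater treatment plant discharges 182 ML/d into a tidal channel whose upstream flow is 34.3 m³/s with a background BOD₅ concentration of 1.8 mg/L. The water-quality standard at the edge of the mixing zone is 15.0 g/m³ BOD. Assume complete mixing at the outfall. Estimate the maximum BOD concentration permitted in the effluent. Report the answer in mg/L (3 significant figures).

230 mg/L

182 ML/d = 2.106 m³/s.
Mass balance: 15·36.41 = 2.106·Cₑ + 34.3·1.8.
Cₑ = (546.1 − 61.74) / 2.106 = 229.9 mg/L.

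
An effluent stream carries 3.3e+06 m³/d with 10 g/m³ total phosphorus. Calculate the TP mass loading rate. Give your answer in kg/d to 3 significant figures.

3.3e+06 m³/d = 38.19 m³/s.
Mass flux = Q·C = 38.19 m³/s × 10 g/m³ = 381.9 g/s.
= 381.9 g/s × 86.4 = 3.3e+04 kg/d.

33000 kg/d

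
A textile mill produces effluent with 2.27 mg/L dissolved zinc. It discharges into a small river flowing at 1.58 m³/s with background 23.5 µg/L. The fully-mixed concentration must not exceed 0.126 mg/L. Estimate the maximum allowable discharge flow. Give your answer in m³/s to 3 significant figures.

0.0755 m³/s

23.5 µg/L = 0.0235 mg/L.
Mass balance at complete mixing: C_std·(Q_w + Q_r) = Q_w·C_e + Q_r·C_b.
Rearranging, Q_w = Q_r·(C_std − C_b)/(C_e − C_std) = 1.58·(0.126 − 0.0235) / (2.27 − 0.126) = 0.07554 m³/s.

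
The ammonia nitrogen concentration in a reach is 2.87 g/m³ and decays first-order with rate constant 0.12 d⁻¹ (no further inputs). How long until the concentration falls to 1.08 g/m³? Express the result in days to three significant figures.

8.14 d

t = ln(C₀/C)/k = ln(2.87/1.08)/0.12 = 0.9774/0.12 = 8.145 d.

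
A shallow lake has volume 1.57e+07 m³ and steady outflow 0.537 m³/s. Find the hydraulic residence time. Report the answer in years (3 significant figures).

0.926 yr

Q = 0.537 m³/s × 3.156e+07 s/yr = 1.695e+07 m³/yr.
Hydraulic residence time τ = V/Q = 1.57e+07/1.695e+07 = 0.9264 yr.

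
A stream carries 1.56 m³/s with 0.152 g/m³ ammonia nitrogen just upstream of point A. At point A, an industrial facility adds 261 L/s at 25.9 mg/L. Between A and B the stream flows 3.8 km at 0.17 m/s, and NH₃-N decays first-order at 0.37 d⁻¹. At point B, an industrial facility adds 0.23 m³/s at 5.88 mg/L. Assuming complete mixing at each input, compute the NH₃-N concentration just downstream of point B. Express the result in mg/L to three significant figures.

3.76 mg/L

261 L/s = 0.261 m³/s.
After input A: C = (1.56·0.152 + 0.261·25.9) / 1.821 = 3.842 mg/L.
Over the 3.8 km reach to input B (t = 2.235e+04 s = 0.2587 d), decay gives C = 3.842·exp(−0.37·0.2587) = 3.492 mg/L.
After input B: C = (1.821·3.492 + 0.23·5.88) / 2.051 = 3.759 mg/L.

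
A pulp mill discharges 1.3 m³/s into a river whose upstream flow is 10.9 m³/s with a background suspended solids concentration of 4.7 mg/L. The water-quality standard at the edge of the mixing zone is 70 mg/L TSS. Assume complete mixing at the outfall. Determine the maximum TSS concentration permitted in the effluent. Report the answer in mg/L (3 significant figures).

Mass balance: 70·12.2 = 1.3·Cₑ + 10.9·4.7.
Cₑ = (854 − 51.23) / 1.3 = 617.5 mg/L.

618 mg/L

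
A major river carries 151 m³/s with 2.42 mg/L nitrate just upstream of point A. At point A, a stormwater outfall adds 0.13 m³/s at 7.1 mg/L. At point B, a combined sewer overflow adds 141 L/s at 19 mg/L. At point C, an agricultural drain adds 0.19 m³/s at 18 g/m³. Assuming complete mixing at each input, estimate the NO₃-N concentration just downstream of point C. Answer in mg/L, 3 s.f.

2.46 mg/L

After input A: C = (151·2.42 + 0.13·7.1) / 151.1 = 2.424 mg/L.
141 L/s = 0.141 m³/s.
After input B: C = (151.1·2.424 + 0.141·19) / 151.3 = 2.439 mg/L.
After input C: C = (151.3·2.439 + 0.19·18) / 151.5 = 2.459 mg/L.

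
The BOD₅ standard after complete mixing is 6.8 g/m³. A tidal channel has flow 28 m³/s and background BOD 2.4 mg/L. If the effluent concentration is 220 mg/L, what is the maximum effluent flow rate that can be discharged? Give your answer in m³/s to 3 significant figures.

Mass balance at complete mixing: C_std·(Q_w + Q_r) = Q_w·C_e + Q_r·C_b.
Rearranging, Q_w = Q_r·(C_std − C_b)/(C_e − C_std) = 28·(6.8 − 2.4) / (220 − 6.8) = 0.5779 m³/s.

0.578 m³/s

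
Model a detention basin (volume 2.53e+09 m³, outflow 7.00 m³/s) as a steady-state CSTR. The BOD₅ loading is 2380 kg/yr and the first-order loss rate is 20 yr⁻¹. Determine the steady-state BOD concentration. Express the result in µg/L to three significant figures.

0.0468 µg/L

Outflow Q = 7.00 m³/s × 3.156e+07 s/yr = 2.209e+08 m³/yr.
Steady-state CSTR mass balance: W = Q·C + k·V·C, so C = W/(Q + kV).
Q + kV = 2.209e+08 + 20·2.53e+09 = 5.082e+10 m³/yr.
C = 2380/5.082e+10 = 4.683e-08 kg/m³ = 4.683e-05 mg/L = 0.04683 µg/L.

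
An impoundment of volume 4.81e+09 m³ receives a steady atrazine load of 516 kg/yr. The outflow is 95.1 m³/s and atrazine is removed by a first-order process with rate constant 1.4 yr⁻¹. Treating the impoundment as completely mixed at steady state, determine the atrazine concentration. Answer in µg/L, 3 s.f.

Outflow Q = 95.1 m³/s × 3.156e+07 s/yr = 3.001e+09 m³/yr.
Steady-state CSTR mass balance: W = Q·C + k·V·C, so C = W/(Q + kV).
Q + kV = 3.001e+09 + 1.4·4.81e+09 = 9.735e+09 m³/yr.
C = 516/9.735e+09 = 5.3e-08 kg/m³ = 5.3e-05 mg/L = 0.053 µg/L.

0.0530 µg/L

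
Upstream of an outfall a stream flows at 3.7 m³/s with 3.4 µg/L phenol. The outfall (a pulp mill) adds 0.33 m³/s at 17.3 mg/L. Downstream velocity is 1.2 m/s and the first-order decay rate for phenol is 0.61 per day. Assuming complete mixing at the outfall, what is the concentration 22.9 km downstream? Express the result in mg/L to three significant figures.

1.24 mg/L

3.4 µg/L = 0.0034 mg/L.
After complete mixing, C₀ = (0.33·17.3 + 3.7·0.0034) / 4.03 = 1.42 mg/L.
Travel time t = 2.29e+04 m / 1.2 m/s = 1.908e+04 s = 0.2209 d.
C = 1.42·exp(−0.61·0.2209) = 1.42·0.874 = 1.241 mg/L.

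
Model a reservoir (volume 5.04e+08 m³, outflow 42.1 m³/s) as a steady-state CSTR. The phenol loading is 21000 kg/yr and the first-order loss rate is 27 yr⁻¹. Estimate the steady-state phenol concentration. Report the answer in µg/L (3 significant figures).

Outflow Q = 42.1 m³/s × 3.156e+07 s/yr = 1.329e+09 m³/yr.
Steady-state CSTR mass balance: W = Q·C + k·V·C, so C = W/(Q + kV).
Q + kV = 1.329e+09 + 27·5.04e+08 = 1.494e+10 m³/yr.
C = 21000/1.494e+10 = 1.406e-06 kg/m³ = 0.001406 mg/L = 1.406 µg/L.

1.41 µg/L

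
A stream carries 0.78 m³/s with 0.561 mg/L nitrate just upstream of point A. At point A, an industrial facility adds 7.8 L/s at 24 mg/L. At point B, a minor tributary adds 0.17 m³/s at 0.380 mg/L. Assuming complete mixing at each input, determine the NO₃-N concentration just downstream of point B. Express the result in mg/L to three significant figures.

7.8 L/s = 0.0078 m³/s.
After input A: C = (0.78·0.561 + 0.0078·24) / 0.7878 = 0.7931 mg/L.
After input B: C = (0.7878·0.7931 + 0.17·0.38) / 0.9578 = 0.7198 mg/L.

0.720 mg/L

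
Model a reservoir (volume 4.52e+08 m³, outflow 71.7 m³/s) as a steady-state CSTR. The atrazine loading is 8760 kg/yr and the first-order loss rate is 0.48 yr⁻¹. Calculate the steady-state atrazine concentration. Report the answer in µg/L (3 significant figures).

Outflow Q = 71.7 m³/s × 3.156e+07 s/yr = 2.263e+09 m³/yr.
Steady-state CSTR mass balance: W = Q·C + k·V·C, so C = W/(Q + kV).
Q + kV = 2.263e+09 + 0.48·4.52e+08 = 2.48e+09 m³/yr.
C = 8760/2.48e+09 = 3.533e-06 kg/m³ = 0.003533 mg/L = 3.533 µg/L.

3.53 µg/L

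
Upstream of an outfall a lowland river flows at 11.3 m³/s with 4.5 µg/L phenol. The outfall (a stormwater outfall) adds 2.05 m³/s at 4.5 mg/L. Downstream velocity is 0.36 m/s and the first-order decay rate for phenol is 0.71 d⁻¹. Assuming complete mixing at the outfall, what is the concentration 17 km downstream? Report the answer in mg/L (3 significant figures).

4.5 µg/L = 0.0045 mg/L.
After complete mixing, C₀ = (2.05·4.5 + 11.3·0.0045) / 13.35 = 0.6948 mg/L.
Travel time t = 1.7e+04 m / 0.36 m/s = 4.722e+04 s = 0.5466 d.
C = 0.6948·exp(−0.71·0.5466) = 0.6948·0.6784 = 0.4713 mg/L.

0.471 mg/L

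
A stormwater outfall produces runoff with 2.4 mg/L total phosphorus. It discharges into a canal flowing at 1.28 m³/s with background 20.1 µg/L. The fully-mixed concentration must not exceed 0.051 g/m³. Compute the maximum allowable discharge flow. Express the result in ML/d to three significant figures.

20.1 µg/L = 0.0201 mg/L.
Mass balance at complete mixing: C_std·(Q_w + Q_r) = Q_w·C_e + Q_r·C_b.
Rearranging, Q_w = Q_r·(C_std − C_b)/(C_e − C_std) = 1.28·(0.051 − 0.0201) / (2.4 − 0.051) = 0.01684 m³/s.
= 1.455 ML/d.

1.45 ML/d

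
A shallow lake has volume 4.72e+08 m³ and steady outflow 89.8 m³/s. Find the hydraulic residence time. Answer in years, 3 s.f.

0.167 yr

Q = 89.8 m³/s × 3.156e+07 s/yr = 2.834e+09 m³/yr.
Hydraulic residence time τ = V/Q = 4.72e+08/2.834e+09 = 0.1666 yr.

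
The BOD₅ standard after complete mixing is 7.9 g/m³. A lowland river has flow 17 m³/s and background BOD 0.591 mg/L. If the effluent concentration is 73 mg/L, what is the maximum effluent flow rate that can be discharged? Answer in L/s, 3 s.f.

1910 L/s

Mass balance at complete mixing: C_std·(Q_w + Q_r) = Q_w·C_e + Q_r·C_b.
Rearranging, Q_w = Q_r·(C_std − C_b)/(C_e − C_std) = 17·(7.9 − 0.591) / (73 − 7.9) = 1.909 m³/s.
= 1909 L/s.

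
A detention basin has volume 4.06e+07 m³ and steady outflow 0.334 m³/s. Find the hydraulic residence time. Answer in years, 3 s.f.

3.85 yr

Q = 0.334 m³/s × 3.156e+07 s/yr = 1.054e+07 m³/yr.
Hydraulic residence time τ = V/Q = 4.06e+07/1.054e+07 = 3.852 yr.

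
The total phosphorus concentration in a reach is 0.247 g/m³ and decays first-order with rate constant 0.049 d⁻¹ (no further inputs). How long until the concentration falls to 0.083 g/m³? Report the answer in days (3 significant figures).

t = ln(C₀/C)/k = ln(0.247/0.083)/0.049 = 1.091/0.049 = 22.26 d.

22.3 d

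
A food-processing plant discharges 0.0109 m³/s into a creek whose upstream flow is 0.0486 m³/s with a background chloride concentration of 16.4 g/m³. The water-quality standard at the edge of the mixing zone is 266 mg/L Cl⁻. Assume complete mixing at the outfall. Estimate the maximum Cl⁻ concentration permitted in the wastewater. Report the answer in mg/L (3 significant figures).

Mass balance: 266·0.0595 = 0.0109·Cₑ + 0.0486·16.4.
Cₑ = (15.83 − 0.797) / 0.0109 = 1379 mg/L.

1380 mg/L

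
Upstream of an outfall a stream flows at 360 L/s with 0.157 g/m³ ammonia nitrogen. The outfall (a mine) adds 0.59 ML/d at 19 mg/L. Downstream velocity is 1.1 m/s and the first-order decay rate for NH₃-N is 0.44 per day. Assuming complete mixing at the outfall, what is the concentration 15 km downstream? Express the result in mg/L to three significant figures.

0.474 mg/L

0.59 ML/d = 0.006829 m³/s.
360 L/s = 0.36 m³/s.
After complete mixing, C₀ = (0.006829·19 + 0.36·0.157) / 0.3668 = 0.5078 mg/L.
Travel time t = 1.5e+04 m / 1.1 m/s = 1.364e+04 s = 0.1578 d.
C = 0.5078·exp(−0.44·0.1578) = 0.5078·0.9329 = 0.4737 mg/L.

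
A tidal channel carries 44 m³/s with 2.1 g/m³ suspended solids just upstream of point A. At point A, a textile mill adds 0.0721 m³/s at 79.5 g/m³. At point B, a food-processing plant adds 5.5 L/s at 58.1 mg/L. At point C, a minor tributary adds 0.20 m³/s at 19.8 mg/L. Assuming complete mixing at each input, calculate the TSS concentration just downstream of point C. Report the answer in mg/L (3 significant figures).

2.31 mg/L

After input A: C = (44·2.1 + 0.0721·79.5) / 44.07 = 2.227 mg/L.
5.5 L/s = 0.0055 m³/s.
After input B: C = (44.07·2.227 + 0.0055·58.1) / 44.08 = 2.234 mg/L.
After input C: C = (44.08·2.234 + 0.2·19.8) / 44.28 = 2.313 mg/L.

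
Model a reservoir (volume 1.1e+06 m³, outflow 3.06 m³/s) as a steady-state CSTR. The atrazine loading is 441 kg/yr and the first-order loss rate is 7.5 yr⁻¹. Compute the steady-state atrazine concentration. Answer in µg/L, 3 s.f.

4.21 µg/L

Outflow Q = 3.06 m³/s × 3.156e+07 s/yr = 9.657e+07 m³/yr.
Steady-state CSTR mass balance: W = Q·C + k·V·C, so C = W/(Q + kV).
Q + kV = 9.657e+07 + 7.5·1.1e+06 = 1.048e+08 m³/yr.
C = 441/1.048e+08 = 4.207e-06 kg/m³ = 0.004207 mg/L = 4.207 µg/L.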